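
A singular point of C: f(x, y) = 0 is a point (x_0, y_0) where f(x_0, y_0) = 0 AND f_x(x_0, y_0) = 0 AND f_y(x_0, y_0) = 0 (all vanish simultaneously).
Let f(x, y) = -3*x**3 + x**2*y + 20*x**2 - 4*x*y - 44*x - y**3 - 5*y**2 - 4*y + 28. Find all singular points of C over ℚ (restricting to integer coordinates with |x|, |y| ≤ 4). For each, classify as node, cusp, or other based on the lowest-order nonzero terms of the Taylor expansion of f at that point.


Singular points: {(2, -2)}; classification: cusp.

Compute partial derivatives:
  f_x = -9*x**2 + 2*x*y + 40*x - 4*y - 44.
  f_y = x**2 - 4*x - 3*y**2 - 10*y - 4.
Scan x_0 ∈ {−4, ..., 4}. For each x_0, f_y(x_0, y) is a polynomial in y; find its integer roots y ∈ {−4, ..., 4}, then test f_x and f at those candidates.
  x = -4: f_y(-4, y) = -3*y**2 - 10*y + 28; no integer root y with |y| ≤ 4.
  x = -3: f_y(-3, y) = -3*y**2 - 10*y + 17; no integer root y with |y| ≤ 4.
  x = -2: f_y(-2, y) = -3*y**2 - 10*y + 8; vanishes at y ∈ {-4}. (-2, -4): f_x = -128 ≠ 0.
  x = -1: f_y(-1, y) = -3*y**2 - 10*y + 1; no integer root y with |y| ≤ 4.
  x = 0: f_y(0, y) = -3*y**2 - 10*y - 4; no integer root y with |y| ≤ 4.
  x = 1: f_y(1, y) = -3*y**2 - 10*y - 7; vanishes at y ∈ {-1}. (1, -1): f_x = -11 ≠ 0.
  x = 2: f_y(2, y) = -3*y**2 - 10*y - 8; vanishes at y ∈ {-2}. (2, -2): f_x = 0, f = 0 — SINGULAR.
  x = 3: f_y(3, y) = -3*y**2 - 10*y - 7; vanishes at y ∈ {-1}. (3, -1): f_x = -7 ≠ 0.
  x = 4: f_y(4, y) = -3*y**2 - 10*y - 4; no integer root y with |y| ≤ 4.
Only singular point on the grid: (2, -2).
Classify: substitute x = 2 + u, y = -2 + v and expand: f = -3*u**3 + u**2*v - v**3 + v**2.
No constant or linear terms (consistent with a singular point). Quadratic part: v**2. Cubic part: -3*u**3 + u**2*v - v**3.
The quadratic part v**2 is a perfect square, so there is a single (double) tangent line v = 0, i.e. y = -2. Restricting the cubic part to that line (v = 0) leaves -3*u**3 ≠ 0, so f is not divisible by v and the branch is v² ≈ 3*u**3 to lowest order — this is a cusp.
Classification: cusp.


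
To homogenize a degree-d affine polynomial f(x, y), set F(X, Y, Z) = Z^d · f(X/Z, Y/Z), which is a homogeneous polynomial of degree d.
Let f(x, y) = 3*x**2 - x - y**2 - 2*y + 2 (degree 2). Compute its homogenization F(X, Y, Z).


F(X, Y, Z) = 3*X**2 - X*Z - Y**2 - 2*Y*Z + 2*Z**2

deg(f) = 2.
Substitute x = X/Z, y = Y/Z into f, then multiply by Z^2.
  monomial 3·x^2·y^0 ↦ 3·X^2·Y^0·Z^0.
  monomial -1·x^1·y^0 ↦ -1·X^1·Y^0·Z^1.
  monomial -1·x^0·y^2 ↦ -1·X^0·Y^2·Z^0.
  monomial -2·x^0·y^1 ↦ -2·X^0·Y^1·Z^1.
  monomial 2·x^0·y^0 ↦ 2·X^0·Y^0·Z^2.
Collecting: F(X, Y, Z) = 3*X**2 - X*Z - Y**2 - 2*Y*Z + 2*Z**2.


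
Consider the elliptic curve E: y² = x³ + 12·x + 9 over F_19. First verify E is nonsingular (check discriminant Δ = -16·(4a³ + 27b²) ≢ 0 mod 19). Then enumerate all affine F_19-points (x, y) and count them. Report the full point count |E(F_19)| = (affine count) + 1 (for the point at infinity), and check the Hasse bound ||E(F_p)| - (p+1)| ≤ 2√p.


Affine points = {(0, 3), (0, 16), (4, 8), (4, 11), (5, 2), (5, 17), (8, 3), (8, 16), (11, 3), (11, 16), (12, 0), (13, 5), (13, 14), (15, 7), (15, 12)}; affine count = 15; |E(F_19)| = 16.

Discriminant check: Δ ∝ 4a³ + 27b² = 4·12³ + 27·9² = 4·1728 + 27·81 ≡ 17 (mod 19). Nonzero ⇒ E is nonsingular.
For each x ∈ F_19, compute rhs = x³ + 12·x + 9 mod 19, then count y ∈ F_19 with y² ≡ rhs.
  x = 0: rhs = 9, matching y values: 3, 16 (2 points).
  x = 1: rhs = 3, matching y values: none (0 points).
  x = 2: rhs = 3, matching y values: none (0 points).
  x = 3: rhs = 15, matching y values: none (0 points).
  x = 4: rhs = 7, matching y values: 8, 11 (2 points).
  x = 5: rhs = 4, matching y values: 2, 17 (2 points).
  x = 6: rhs = 12, matching y values: none (0 points).
  x = 7: rhs = 18, matching y values: none (0 points).
  x = 8: rhs = 9, matching y values: 3, 16 (2 points).
  x = 9: rhs = 10, matching y values: none (0 points).
  x = 10: rhs = 8, matching y values: none (0 points).
  x = 11: rhs = 9, matching y values: 3, 16 (2 points).
  x = 12: rhs = 0, matching y values: 0 (1 points).
  x = 13: rhs = 6, matching y values: 5, 14 (2 points).
  x = 14: rhs = 14, matching y values: none (0 points).
  x = 15: rhs = 11, matching y values: 7, 12 (2 points).
  x = 16: rhs = 3, matching y values: none (0 points).
  x = 17: rhs = 15, matching y values: none (0 points).
  x = 18: rhs = 15, matching y values: none (0 points).
Total affine count: 15.
Full point count |E(F_19)| = 15 + 1 = 16.
Hasse bound: |16 − (19+1)| = |-4| = 4 ≤ 2√19 ≈ 8.7178 ✓.


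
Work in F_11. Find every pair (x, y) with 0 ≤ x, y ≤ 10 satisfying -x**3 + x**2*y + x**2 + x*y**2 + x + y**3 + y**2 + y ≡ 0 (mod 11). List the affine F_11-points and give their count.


Affine F_11-points: {(0, 0), (1, 10), (2, 6), (3, 1), (3, 7), (3, 10), (4, 0), (4, 8), (4, 9), (5, 2), (7, 6), (7, 9), (7, 10), (8, 0), (9, 6), (10, 9)}; count = 16.

For each of the 121 pairs (x, y) ∈ F_11², evaluate f(x, y) mod 11. Record the zeros.
  x = 0: [0↦0, 1↦3, 2↦3, 3↦6, 4↦7, 5↦1, 6↦5, 7↦3, 8↦1, 9↦5, 10↦10]  zeros at y ∈ {0}
  x = 1: [0↦1, 1↦6, 2↦10, 3↦8, 4↦6, 5↦10, 6↦4, 7↦5, 8↦8, 9↦8, 10↦0]  zeros at y ∈ {10}
  x = 2: [0↦9, 1↦7, 2↦6, 3↦1, 4↦9, 5↦3, 6↦0, 7↦6, 8↦5, 9↦3, 10↦6]  zeros at y ∈ {6}
  x = 3: [0↦7, 1↦0, 2↦7, 3↦1, 4↦10, 5↦7, 6↦9, 7↦0, 8↦8, 9↦6, 10↦0]  zeros at y ∈ {1, 7, 10}
  x = 4: [0↦0, 1↦1, 2↦7, 3↦2, 4↦3, 5↦5, 6↦3, 7↦3, 8↦0, 9↦0, 10↦9]  zeros at y ∈ {0, 8, 9}
  x = 5: [0↦4, 1↦4, 2↦0, 3↦9, 4↦4, 5↦2, 6↦9, 7↦9, 8↦8, 9↦1, 10↦5]  zeros at y ∈ {2}
  x = 6: [0↦2, 1↦3, 2↦2, 3↦5, 4↦7, 5↦3, 6↦10, 7↦1, 8↦4, 9↦3, 10↦4]  zeros at y ∈ ∅
  x = 7: [0↦10, 1↦3, 2↦7, 3↦6, 4↦6, 5↦2, 6↦0, 7↦6, 8↦4, 9↦0, 10↦0]  zeros at y ∈ {6, 9, 10}
  x = 8: [0↦0, 1↦9, 2↦9, 3↦6, 4↦6, 5↦4, 6↦6, 7↦7, 8↦2, 9↦8, 10↦9]  zeros at y ∈ {0}
  x = 9: [0↦10, 1↦4, 2↦2, 3↦10, 4↦1, 5↦3, 6↦0, 7↦9, 8↦3, 9↦10, 10↦3]  zeros at y ∈ {6}
  x = 10: [0↦1, 1↦4, 2↦2, 3↦1, 4↦7, 5↦4, 6↦9, 7↦6, 8↦1, 9↦0, 10↦9]  zeros at y ∈ {9}
Collecting zeros: affine points = {(0, 0), (1, 10), (2, 6), (3, 1), (3, 7), (3, 10), (4, 0), (4, 8), (4, 9), (5, 2), (7, 6), (7, 9), (7, 10), (8, 0), (9, 6), (10, 9)}.
Total count |C(F_11)_aff| = 16.


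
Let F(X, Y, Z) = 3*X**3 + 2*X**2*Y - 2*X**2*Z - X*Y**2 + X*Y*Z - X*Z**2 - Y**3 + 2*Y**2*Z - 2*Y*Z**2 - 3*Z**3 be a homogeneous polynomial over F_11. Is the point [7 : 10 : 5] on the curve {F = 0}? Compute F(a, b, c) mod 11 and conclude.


F(7,10,5) ≡ 9 (mod 11); P is NOT on the curve.

Evaluate F(7, 10, 5) term-by-term (mod 11).
  3*X**3 ↦ 3·343·1·1 = 1029
  2*X**2*Y ↦ 2·49·10·1 = 980
  -2*X**2*Z ↦ -2·49·1·5 = -490
  -X*Y**2 ↦ -1·7·100·1 = -700
  X*Y*Z ↦ 1·7·10·5 = 350
  -X*Z**2 ↦ -1·7·1·25 = -175
  -Y**3 ↦ -1·1·1000·1 = -1000
  2*Y**2*Z ↦ 2·1·100·5 = 1000
  -2*Y*Z**2 ↦ -2·1·10·25 = -500
  -3*Z**3 ↦ -3·1·1·125 = -375
Sum: F(7, 10, 5) = (1029) + (980) + (-490) + (-700) + (350) + (-175) + (-1000) + (1000) + (-500) + (-375) = 119.
Reducing mod 11: 119 ≡ 9 (mod 11).
Since F(a, b, c) ≡ 9 ≠ 0 (mod 11), P does NOT lie on the curve.


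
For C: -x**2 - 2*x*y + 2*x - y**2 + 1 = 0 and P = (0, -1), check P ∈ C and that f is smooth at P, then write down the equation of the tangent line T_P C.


Tangent line at P: 4*x + 2*y + 2 = 0.

Step 1: f(0, -1) = 0, so P lies on C.
Step 2: partial derivatives
  f_x(x, y) = -2*x - 2*y + 2, f_y(x, y) = -2*x - 2*y.
  f_x(P) = 4, f_y(P) = 2 (gradient nonzero, so P is smooth).
Step 3: tangent line at P: 4·(x − 0) + 2·(y − -1) = 0.
Expanding: 4*x + 2*y + 2 = 0.


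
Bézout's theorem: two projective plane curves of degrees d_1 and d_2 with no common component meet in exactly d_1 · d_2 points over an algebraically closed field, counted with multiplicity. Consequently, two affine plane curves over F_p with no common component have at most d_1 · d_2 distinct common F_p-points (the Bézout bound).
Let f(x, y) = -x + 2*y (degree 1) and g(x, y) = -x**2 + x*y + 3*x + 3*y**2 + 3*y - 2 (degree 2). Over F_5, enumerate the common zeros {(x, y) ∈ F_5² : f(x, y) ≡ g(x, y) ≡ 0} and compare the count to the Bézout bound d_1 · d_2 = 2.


Common zeros: {(3, 4), (4, 2)}; count = 2; Bézout bound = 2.

deg(f) = 1, deg(g) = 2, so Bézout bound = 2.
Scan x ∈ F_5. For each x, list the y ∈ F_5 with f(x, y) ≡ 0 and those with g(x, y) ≡ 0 (mod 5); the common zeros in that column are the intersection.
  x = 0: f ≡ 0 at y ∈ {0}; g ≡ 0 at y ∈ ∅; common: ∅.
  x = 1: f ≡ 0 at y ∈ {3}; g ≡ 0 at y ∈ {0, 2}; common: ∅.
  x = 2: f ≡ 0 at y ∈ {1}; g ≡ 0 at y ∈ {0}; common: ∅.
  x = 3: f ≡ 0 at y ∈ {4}; g ≡ 0 at y ∈ {4}; common: {4}.
  x = 4: f ≡ 0 at y ∈ {2}; g ≡ 0 at y ∈ {2, 4}; common: {2}.
Collecting: common zeros = {(3, 4), (4, 2)}, so the count is 2.
Comparison with the Bézout bound: 2 ≤ 2 = deg(f)·deg(g), as expected for curves with no common component (the bound is attained).


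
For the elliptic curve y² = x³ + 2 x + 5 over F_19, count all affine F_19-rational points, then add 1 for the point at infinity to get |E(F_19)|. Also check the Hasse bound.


Affine points = {(0, 9), (0, 10), (2, 6), (2, 13), (3, 0), (4, 1), (4, 18), (5, 8), (5, 11), (6, 9), (6, 10), (7, 1), (7, 18), (8, 1), (8, 18), (9, 7), (9, 12), (11, 3), (11, 16), (12, 3), (12, 16), (13, 9), (13, 10), (15, 3), (15, 16)}; affine count = 25; |E(F_19)| = 26.

Discriminant check: Δ ∝ 4a³ + 27b² = 4·2³ + 27·5² = 4·8 + 27·25 ≡ 4 (mod 19). Nonzero ⇒ E is nonsingular.
For each x ∈ F_19, compute rhs = x³ + 2·x + 5 mod 19, then count y ∈ F_19 with y² ≡ rhs.
  x = 0: rhs = 5, matching y values: 9, 10 (2 points).
  x = 1: rhs = 8, matching y values: none (0 points).
  x = 2: rhs = 17, matching y values: 6, 13 (2 points).
  x = 3: rhs = 0, matching y values: 0 (1 points).
  x = 4: rhs = 1, matching y values: 1, 18 (2 points).
  x = 5: rhs = 7, matching y values: 8, 11 (2 points).
  x = 6: rhs = 5, matching y values: 9, 10 (2 points).
  x = 7: rhs = 1, matching y values: 1, 18 (2 points).
  x = 8: rhs = 1, matching y values: 1, 18 (2 points).
  x = 9: rhs = 11, matching y values: 7, 12 (2 points).
  x = 10: rhs = 18, matching y values: none (0 points).
  x = 11: rhs = 9, matching y values: 3, 16 (2 points).
  x = 12: rhs = 9, matching y values: 3, 16 (2 points).
  x = 13: rhs = 5, matching y values: 9, 10 (2 points).
  x = 14: rhs = 3, matching y values: none (0 points).
  x = 15: rhs = 9, matching y values: 3, 16 (2 points).
  x = 16: rhs = 10, matching y values: none (0 points).
  x = 17: rhs = 12, matching y values: none (0 points).
  x = 18: rhs = 2, matching y values: none (0 points).
Total affine count: 25.
Full point count |E(F_19)| = 25 + 1 = 26.
Hasse bound: |26 − (19+1)| = |6| = 6 ≤ 2√19 ≈ 8.7178 ✓.


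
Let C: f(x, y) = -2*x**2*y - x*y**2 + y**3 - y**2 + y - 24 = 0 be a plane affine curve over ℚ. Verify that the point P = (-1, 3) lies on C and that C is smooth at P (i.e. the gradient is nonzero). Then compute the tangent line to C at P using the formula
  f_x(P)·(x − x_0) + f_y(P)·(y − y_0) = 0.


Tangent line at P: 3*x + 26*y - 75 = 0.

Step 1: f(-1, 3) = 0, so P lies on C.
Step 2: partial derivatives
  f_x(x, y) = -4*x*y - y**2, f_y(x, y) = -2*x**2 - 2*x*y + 3*y**2 - 2*y + 1.
  f_x(P) = 3, f_y(P) = 26 (gradient nonzero, so P is smooth).
Step 3: tangent line at P: 3·(x − -1) + 26·(y − 3) = 0.
Expanding: 3*x + 26*y - 75 = 0.


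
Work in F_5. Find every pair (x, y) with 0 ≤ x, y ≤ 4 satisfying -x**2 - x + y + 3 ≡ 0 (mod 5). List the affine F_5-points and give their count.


Affine F_5-points: {(0, 2), (1, 4), (2, 3), (3, 4), (4, 2)}; count = 5.

For each of the 25 pairs (x, y) ∈ F_5², evaluate f(x, y) mod 5. Record the zeros.
  x = 0: [0↦3, 1↦4, 2↦0, 3↦1, 4↦2]  zeros at y ∈ {2}
  x = 1: [0↦1, 1↦2, 2↦3, 3↦4, 4↦0]  zeros at y ∈ {4}
  x = 2: [0↦2, 1↦3, 2↦4, 3↦0, 4↦1]  zeros at y ∈ {3}
  x = 3: [0↦1, 1↦2, 2↦3, 3↦4, 4↦0]  zeros at y ∈ {4}
  x = 4: [0↦3, 1↦4, 2↦0, 3↦1, 4↦2]  zeros at y ∈ {2}
Collecting zeros: affine points = {(0, 2), (1, 4), (2, 3), (3, 4), (4, 2)}.
Total count |C(F_5)_aff| = 5.


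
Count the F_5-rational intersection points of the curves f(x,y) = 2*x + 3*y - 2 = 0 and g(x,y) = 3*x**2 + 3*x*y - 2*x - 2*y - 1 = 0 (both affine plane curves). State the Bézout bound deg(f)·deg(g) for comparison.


Common zeros: {(1, 0)}; count = 1; Bézout bound = 2.

deg(f) = 1, deg(g) = 2, so Bézout bound = 2.
Scan x ∈ F_5. For each x, list the y ∈ F_5 with f(x, y) ≡ 0 and those with g(x, y) ≡ 0 (mod 5); the common zeros in that column are the intersection.
  x = 0: f ≡ 0 at y ∈ {4}; g ≡ 0 at y ∈ {2}; common: ∅.
  x = 1: f ≡ 0 at y ∈ {0}; g ≡ 0 at y ∈ {0}; common: {0}.
  x = 2: f ≡ 0 at y ∈ {1}; g ≡ 0 at y ∈ {2}; common: ∅.
  x = 3: f ≡ 0 at y ∈ {2}; g ≡ 0 at y ∈ {0}; common: ∅.
  x = 4: f ≡ 0 at y ∈ {3}; g ≡ 0 at y ∈ ∅; common: ∅.
Collecting: common zeros = {(1, 0)}, so the count is 1.
Comparison with the Bézout bound: 1 ≤ 2 = deg(f)·deg(g), as expected for curves with no common component (the affine F_5-count falls short of the bound because intersections may lie at infinity, over extension fields, or carry multiplicity).


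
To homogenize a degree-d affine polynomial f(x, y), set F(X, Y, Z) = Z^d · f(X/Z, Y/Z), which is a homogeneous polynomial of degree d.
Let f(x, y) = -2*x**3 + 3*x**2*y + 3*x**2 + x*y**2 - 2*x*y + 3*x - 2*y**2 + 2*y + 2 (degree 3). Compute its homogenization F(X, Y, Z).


F(X, Y, Z) = -2*X**3 + 3*X**2*Y + 3*X**2*Z + X*Y**2 - 2*X*Y*Z + 3*X*Z**2 - 2*Y**2*Z + 2*Y*Z**2 + 2*Z**3

deg(f) = 3.
Substitute x = X/Z, y = Y/Z into f, then multiply by Z^3.
  monomial -2·x^3·y^0 ↦ -2·X^3·Y^0·Z^0.
  monomial 3·x^2·y^1 ↦ 3·X^2·Y^1·Z^0.
  monomial 3·x^2·y^0 ↦ 3·X^2·Y^0·Z^1.
  monomial 1·x^1·y^2 ↦ 1·X^1·Y^2·Z^0.
  monomial -2·x^1·y^1 ↦ -2·X^1·Y^1·Z^1.
  monomial 3·x^1·y^0 ↦ 3·X^1·Y^0·Z^2.
  monomial -2·x^0·y^2 ↦ -2·X^0·Y^2·Z^1.
  monomial 2·x^0·y^1 ↦ 2·X^0·Y^1·Z^2.
  monomial 2·x^0·y^0 ↦ 2·X^0·Y^0·Z^3.
Collecting: F(X, Y, Z) = -2*X**3 + 3*X**2*Y + 3*X**2*Z + X*Y**2 - 2*X*Y*Z + 3*X*Z**2 - 2*Y**2*Z + 2*Y*Z**2 + 2*Z**3.


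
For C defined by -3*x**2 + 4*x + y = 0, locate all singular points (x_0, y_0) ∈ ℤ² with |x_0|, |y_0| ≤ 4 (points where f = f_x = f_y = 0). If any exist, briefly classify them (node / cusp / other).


No singular points in the scanned grid; C is smooth there.

Compute partial derivatives:
  f_x = 4 - 6*x.
  f_y = 1.
f_y = 1 is a nonzero constant, so f_y never vanishes: no point (x, y) can satisfy f = f_x = f_y = 0. In particular no (x, y) ∈ {−4, ..., 4}² is singular; the curve is smooth.


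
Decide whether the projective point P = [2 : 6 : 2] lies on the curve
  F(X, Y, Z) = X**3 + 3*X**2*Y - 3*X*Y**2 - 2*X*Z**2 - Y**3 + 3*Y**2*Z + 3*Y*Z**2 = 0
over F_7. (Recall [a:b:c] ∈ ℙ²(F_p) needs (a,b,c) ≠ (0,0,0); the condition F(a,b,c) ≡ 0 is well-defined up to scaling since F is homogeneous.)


F(2,6,2) ≡ 4 (mod 7); P is NOT on the curve.

Evaluate F(2, 6, 2) term-by-term (mod 7).
  X**3 ↦ 1·8·1·1 = 8
  3*X**2*Y ↦ 3·4·6·1 = 72
  -3*X*Y**2 ↦ -3·2·36·1 = -216
  -2*X*Z**2 ↦ -2·2·1·4 = -16
  -Y**3 ↦ -1·1·216·1 = -216
  3*Y**2*Z ↦ 3·1·36·2 = 216
  3*Y*Z**2 ↦ 3·1·6·4 = 72
Sum: F(2, 6, 2) = (8) + (72) + (-216) + (-16) + (-216) + (216) + (72) = -80.
Reducing mod 7: -80 ≡ 4 (mod 7).
Since F(a, b, c) ≡ 4 ≠ 0 (mod 7), P does NOT lie on the curve.


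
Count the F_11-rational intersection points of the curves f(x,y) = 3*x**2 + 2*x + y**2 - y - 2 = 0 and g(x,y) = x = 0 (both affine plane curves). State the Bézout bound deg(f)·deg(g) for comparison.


Common zeros: {(0, 2), (0, 10)}; count = 2; Bézout bound = 2.

deg(f) = 2, deg(g) = 1, so Bézout bound = 2.
Scan x ∈ F_11. For each x, list the y ∈ F_11 with f(x, y) ≡ 0 and those with g(x, y) ≡ 0 (mod 11); the common zeros in that column are the intersection.
  x = 0: f ≡ 0 at y ∈ {2, 10}; g ≡ 0 at y ∈ {0, 1, 2, 3, 4, 5, 6, 7, 8, 9, 10}; common: {2, 10}.
  x = 1: f ≡ 0 at y ∈ {6}; g ≡ 0 at y ∈ ∅; common: ∅.
  x = 2: f ≡ 0 at y ∈ {6}; g ≡ 0 at y ∈ ∅; common: ∅.
  x = 3: f ≡ 0 at y ∈ {2, 10}; g ≡ 0 at y ∈ ∅; common: ∅.
  x = 4: f ≡ 0 at y ∈ {4, 8}; g ≡ 0 at y ∈ ∅; common: ∅.
  x = 5: f ≡ 0 at y ∈ ∅; g ≡ 0 at y ∈ ∅; common: ∅.
  x = 6: f ≡ 0 at y ∈ ∅; g ≡ 0 at y ∈ ∅; common: ∅.
  x = 7: f ≡ 0 at y ∈ {3, 9}; g ≡ 0 at y ∈ ∅; common: ∅.
  x = 8: f ≡ 0 at y ∈ ∅; g ≡ 0 at y ∈ ∅; common: ∅.
  x = 9: f ≡ 0 at y ∈ ∅; g ≡ 0 at y ∈ ∅; common: ∅.
  x = 10: f ≡ 0 at y ∈ {4, 8}; g ≡ 0 at y ∈ ∅; common: ∅.
Collecting: common zeros = {(0, 2), (0, 10)}, so the count is 2.
Comparison with the Bézout bound: 2 ≤ 2 = deg(f)·deg(g), as expected for curves with no common component (the bound is attained).


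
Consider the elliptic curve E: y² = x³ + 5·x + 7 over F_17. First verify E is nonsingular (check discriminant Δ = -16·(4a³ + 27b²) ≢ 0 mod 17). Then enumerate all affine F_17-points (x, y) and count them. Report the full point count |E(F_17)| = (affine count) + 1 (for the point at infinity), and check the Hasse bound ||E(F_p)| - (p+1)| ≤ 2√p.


Affine points = {(1, 8), (1, 9), (2, 5), (2, 12), (3, 7), (3, 10), (5, 2), (5, 15), (6, 7), (6, 10), (8, 7), (8, 10), (9, 4), (9, 13), (11, 4), (11, 13), (13, 5), (13, 12), (14, 4), (14, 13), (16, 1), (16, 16)}; affine count = 22; |E(F_17)| = 23.

Discriminant check: Δ ∝ 4a³ + 27b² = 4·5³ + 27·7² = 4·125 + 27·49 ≡ 4 (mod 17). Nonzero ⇒ E is nonsingular.
For each x ∈ F_17, compute rhs = x³ + 5·x + 7 mod 17, then count y ∈ F_17 with y² ≡ rhs.
  x = 0: rhs = 7, matching y values: none (0 points).
  x = 1: rhs = 13, matching y values: 8, 9 (2 points).
  x = 2: rhs = 8, matching y values: 5, 12 (2 points).
  x = 3: rhs = 15, matching y values: 7, 10 (2 points).
  x = 4: rhs = 6, matching y values: none (0 points).
  x = 5: rhs = 4, matching y values: 2, 15 (2 points).
  x = 6: rhs = 15, matching y values: 7, 10 (2 points).
  x = 7: rhs = 11, matching y values: none (0 points).
  x = 8: rhs = 15, matching y values: 7, 10 (2 points).
  x = 9: rhs = 16, matching y values: 4, 13 (2 points).
  x = 10: rhs = 3, matching y values: none (0 points).
  x = 11: rhs = 16, matching y values: 4, 13 (2 points).
  x = 12: rhs = 10, matching y values: none (0 points).
  x = 13: rhs = 8, matching y values: 5, 12 (2 points).
  x = 14: rhs = 16, matching y values: 4, 13 (2 points).
  x = 15: rhs = 6, matching y values: none (0 points).
  x = 16: rhs = 1, matching y values: 1, 16 (2 points).
Total affine count: 22.
Full point count |E(F_17)| = 22 + 1 = 23.
Hasse bound: |23 − (17+1)| = |5| = 5 ≤ 2√17 ≈ 8.2462 ✓.


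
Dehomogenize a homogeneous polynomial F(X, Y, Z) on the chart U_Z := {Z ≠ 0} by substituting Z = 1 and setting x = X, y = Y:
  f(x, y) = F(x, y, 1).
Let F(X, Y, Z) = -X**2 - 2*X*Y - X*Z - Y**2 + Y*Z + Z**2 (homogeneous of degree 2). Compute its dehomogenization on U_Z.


f(x, y) = -x**2 - 2*x*y - x - y**2 + y + 1

On U_Z we set Z = 1. Each monomial c·X^i·Y^j·Z^k in F becomes c·x^i·y^j·1^k = c·x^i·y^j.
Substituting Z = 1: F(X, Y, 1) = -x**2 - 2*x*y - x - y**2 + y + 1.
Note: deg(f) ≤ deg(F) = 2; strict inequality happens when F is divisible by Z (lost terms).


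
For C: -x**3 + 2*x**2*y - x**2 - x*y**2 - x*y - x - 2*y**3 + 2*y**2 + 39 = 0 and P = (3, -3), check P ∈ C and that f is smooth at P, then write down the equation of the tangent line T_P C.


Tangent line at P: -76*x - 33*y + 129 = 0.

Step 1: f(3, -3) = 0, so P lies on C.
Step 2: partial derivatives
  f_x(x, y) = -3*x**2 + 4*x*y - 2*x - y**2 - y - 1, f_y(x, y) = 2*x**2 - 2*x*y - x - 6*y**2 + 4*y.
  f_x(P) = -76, f_y(P) = -33 (gradient nonzero, so P is smooth).
Step 3: tangent line at P: -76·(x − 3) + -33·(y − -3) = 0.
Expanding: -76*x - 33*y + 129 = 0.


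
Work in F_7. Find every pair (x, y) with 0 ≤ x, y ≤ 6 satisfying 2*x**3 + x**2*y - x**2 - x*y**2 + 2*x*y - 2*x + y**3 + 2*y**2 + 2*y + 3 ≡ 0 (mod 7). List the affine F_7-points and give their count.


Affine F_7-points: {(2, 6), (3, 0), (5, 3), (6, 1)}; count = 4.

For each of the 49 pairs (x, y) ∈ F_7², evaluate f(x, y) mod 7. Record the zeros.
  x = 0: [0↦3, 1↦1, 2↦2, 3↦5, 4↦2, 5↦6, 6↦2]  zeros at y ∈ ∅
  x = 1: [0↦2, 1↦2, 2↦3, 3↦4, 4↦4, 5↦2, 6↦4]  zeros at y ∈ ∅
  x = 2: [0↦4, 1↦1, 2↦4, 3↦5, 4↦3, 5↦4, 6↦0]  zeros at y ∈ {6}
  x = 3: [0↦0, 1↦3, 2↦3, 3↦6, 4↦4, 5↦3, 6↦2]  zeros at y ∈ {0}
  x = 4: [0↦2, 1↦6, 2↦5, 3↦5, 4↦5, 5↦4, 6↦1]  zeros at y ∈ ∅
  x = 5: [0↦1, 1↦1, 2↦1, 3↦0, 4↦4, 5↦5, 6↦2]  zeros at y ∈ {3}
  x = 6: [0↦2, 1↦0, 2↦3, 3↦3, 4↦6, 5↦4, 6↦3]  zeros at y ∈ {1}
Collecting zeros: affine points = {(2, 6), (3, 0), (5, 3), (6, 1)}.
Total count |C(F_7)_aff| = 4.


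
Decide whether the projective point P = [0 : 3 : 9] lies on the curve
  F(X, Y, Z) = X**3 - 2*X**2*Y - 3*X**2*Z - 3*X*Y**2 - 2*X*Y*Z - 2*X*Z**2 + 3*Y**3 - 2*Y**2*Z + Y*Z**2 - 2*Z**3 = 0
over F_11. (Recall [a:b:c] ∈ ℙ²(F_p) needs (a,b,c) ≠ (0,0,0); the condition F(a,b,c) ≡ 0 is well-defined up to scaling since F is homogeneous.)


F(0,3,9) ≡ 2 (mod 11); P is NOT on the curve.

Evaluate F(0, 3, 9) term-by-term (mod 11).
  X**3 ↦ 1·0·1·1 = 0
  -2*X**2*Y ↦ -2·0·3·1 = 0
  -3*X**2*Z ↦ -3·0·1·9 = 0
  -3*X*Y**2 ↦ -3·0·9·1 = 0
  -2*X*Y*Z ↦ -2·0·3·9 = 0
  -2*X*Z**2 ↦ -2·0·1·81 = 0
  3*Y**3 ↦ 3·1·27·1 = 81
  -2*Y**2*Z ↦ -2·1·9·9 = -162
  Y*Z**2 ↦ 1·1·3·81 = 243
  -2*Z**3 ↦ -2·1·1·729 = -1458
Sum: F(0, 3, 9) = (0) + (0) + (0) + (0) + (0) + (0) + (81) + (-162) + (243) + (-1458) = -1296.
Reducing mod 11: -1296 ≡ 2 (mod 11).
Since F(a, b, c) ≡ 2 ≠ 0 (mod 11), P does NOT lie on the curve.


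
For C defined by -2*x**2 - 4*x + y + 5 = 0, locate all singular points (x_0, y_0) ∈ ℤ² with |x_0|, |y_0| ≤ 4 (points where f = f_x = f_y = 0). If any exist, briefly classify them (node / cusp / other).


No singular points in the scanned grid; C is smooth there.

Compute partial derivatives:
  f_x = -4*x - 4.
  f_y = 1.
f_y = 1 is a nonzero constant, so f_y never vanishes: no point (x, y) can satisfy f = f_x = f_y = 0. In particular no (x, y) ∈ {−4, ..., 4}² is singular; the curve is smooth.


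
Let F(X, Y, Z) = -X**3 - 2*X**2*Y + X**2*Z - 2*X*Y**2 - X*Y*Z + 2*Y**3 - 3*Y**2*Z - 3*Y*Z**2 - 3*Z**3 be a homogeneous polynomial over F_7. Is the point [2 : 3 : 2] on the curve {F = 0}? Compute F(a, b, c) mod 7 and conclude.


F(2,3,2) ≡ 1 (mod 7); P is NOT on the curve.

Evaluate F(2, 3, 2) term-by-term (mod 7).
  -X**3 ↦ -1·8·1·1 = -8
  -2*X**2*Y ↦ -2·4·3·1 = -24
  X**2*Z ↦ 1·4·1·2 = 8
  -2*X*Y**2 ↦ -2·2·9·1 = -36
  -X*Y*Z ↦ -1·2·3·2 = -12
  2*Y**3 ↦ 2·1·27·1 = 54
  -3*Y**2*Z ↦ -3·1·9·2 = -54
  -3*Y*Z**2 ↦ -3·1·3·4 = -36
  -3*Z**3 ↦ -3·1·1·8 = -24
Sum: F(2, 3, 2) = (-8) + (-24) + (8) + (-36) + (-12) + (54) + (-54) + (-36) + (-24) = -132.
Reducing mod 7: -132 ≡ 1 (mod 7).
Since F(a, b, c) ≡ 1 ≠ 0 (mod 7), P does NOT lie on the curve.


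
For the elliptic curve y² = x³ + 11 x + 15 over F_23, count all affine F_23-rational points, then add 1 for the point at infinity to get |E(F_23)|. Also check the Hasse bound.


Affine points = {(1, 2), (1, 21), (3, 11), (3, 12), (4, 10), (4, 13), (11, 8), (11, 15), (12, 9), (12, 14), (13, 3), (13, 20), (15, 6), (15, 17), (16, 3), (16, 20), (17, 3), (17, 20), (20, 1), (20, 22), (21, 10), (21, 13), (22, 7), (22, 16)}; affine count = 24; |E(F_23)| = 25.

Discriminant check: Δ ∝ 4a³ + 27b² = 4·11³ + 27·15² = 4·1331 + 27·225 ≡ 14 (mod 23). Nonzero ⇒ E is nonsingular.
For each x ∈ F_23, compute rhs = x³ + 11·x + 15 mod 23, then count y ∈ F_23 with y² ≡ rhs.
  x = 0: rhs = 15, matching y values: none (0 points).
  x = 1: rhs = 4, matching y values: 2, 21 (2 points).
  x = 2: rhs = 22, matching y values: none (0 points).
  x = 3: rhs = 6, matching y values: 11, 12 (2 points).
  x = 4: rhs = 8, matching y values: 10, 13 (2 points).
  x = 5: rhs = 11, matching y values: none (0 points).
  x = 6: rhs = 21, matching y values: none (0 points).
  x = 7: rhs = 21, matching y values: none (0 points).
  x = 8: rhs = 17, matching y values: none (0 points).
  x = 9: rhs = 15, matching y values: none (0 points).
  x = 10: rhs = 21, matching y values: none (0 points).
  x = 11: rhs = 18, matching y values: 8, 15 (2 points).
  x = 12: rhs = 12, matching y values: 9, 14 (2 points).
  x = 13: rhs = 9, matching y values: 3, 20 (2 points).
  x = 14: rhs = 15, matching y values: none (0 points).
  x = 15: rhs = 13, matching y values: 6, 17 (2 points).
  x = 16: rhs = 9, matching y values: 3, 20 (2 points).
  x = 17: rhs = 9, matching y values: 3, 20 (2 points).
  x = 18: rhs = 19, matching y values: none (0 points).
  x = 19: rhs = 22, matching y values: none (0 points).
  x = 20: rhs = 1, matching y values: 1, 22 (2 points).
  x = 21: rhs = 8, matching y values: 10, 13 (2 points).
  x = 22: rhs = 3, matching y values: 7, 16 (2 points).
Total affine count: 24.
Full point count |E(F_23)| = 24 + 1 = 25.
Hasse bound: |25 − (23+1)| = |1| = 1 ≤ 2√23 ≈ 9.5917 ✓.


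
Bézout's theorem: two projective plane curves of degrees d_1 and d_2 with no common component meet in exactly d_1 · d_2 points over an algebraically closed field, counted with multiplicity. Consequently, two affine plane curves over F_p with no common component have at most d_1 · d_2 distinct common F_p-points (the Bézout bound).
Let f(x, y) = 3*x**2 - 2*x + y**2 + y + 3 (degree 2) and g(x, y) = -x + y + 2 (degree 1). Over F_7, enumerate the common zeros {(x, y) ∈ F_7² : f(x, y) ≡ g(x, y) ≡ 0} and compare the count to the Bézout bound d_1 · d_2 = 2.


Common zeros: {(4, 2), (6, 4)}; count = 2; Bézout bound = 2.

deg(f) = 2, deg(g) = 1, so Bézout bound = 2.
Scan x ∈ F_7. For each x, list the y ∈ F_7 with f(x, y) ≡ 0 and those with g(x, y) ≡ 0 (mod 7); the common zeros in that column are the intersection.
  x = 0: f ≡ 0 at y ∈ ∅; g ≡ 0 at y ∈ {5}; common: ∅.
  x = 1: f ≡ 0 at y ∈ ∅; g ≡ 0 at y ∈ {6}; common: ∅.
  x = 2: f ≡ 0 at y ∈ ∅; g ≡ 0 at y ∈ {0}; common: ∅.
  x = 3: f ≡ 0 at y ∈ ∅; g ≡ 0 at y ∈ {1}; common: ∅.
  x = 4: f ≡ 0 at y ∈ {2, 4}; g ≡ 0 at y ∈ {2}; common: {2}.
  x = 5: f ≡ 0 at y ∈ {1, 5}; g ≡ 0 at y ∈ {3}; common: ∅.
  x = 6: f ≡ 0 at y ∈ {2, 4}; g ≡ 0 at y ∈ {4}; common: {4}.
Collecting: common zeros = {(4, 2), (6, 4)}, so the count is 2.
Comparison with the Bézout bound: 2 ≤ 2 = deg(f)·deg(g), as expected for curves with no common component (the bound is attained).


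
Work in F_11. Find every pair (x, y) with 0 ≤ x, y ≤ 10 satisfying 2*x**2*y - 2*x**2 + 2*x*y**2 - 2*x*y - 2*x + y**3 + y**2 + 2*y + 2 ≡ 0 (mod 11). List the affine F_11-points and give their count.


Affine F_11-points: {(0, 3), (0, 8), (0, 10), (1, 2), (3, 0), (3, 1), (3, 3), (6, 10), (7, 0), (9, 2), (10, 5), (10, 9)}; count = 12.

For each of the 121 pairs (x, y) ∈ F_11², evaluate f(x, y) mod 11. Record the zeros.
  x = 0: [0↦2, 1↦6, 2↦7, 3↦0, 4↦2, 5↦8, 6↦2, 7↦1, 8↦0, 9↦5, 10↦0]  zeros at y ∈ {3, 8, 10}
  x = 1: [0↦9, 1↦4, 2↦0, 3↦3, 4↦8, 5↦10, 6↦4, 7↦7, 8↦3, 9↦9, 10↦9]  zeros at y ∈ {2}
  x = 2: [0↦1, 1↦2, 2↦8, 3↦3, 4↦4, 5↦6, 6↦4, 7↦4, 8↦1, 9↦1, 10↦10]  zeros at y ∈ ∅
  x = 3: [0↦0, 1↦0, 2↦9, 3↦0, 4↦1, 5↦7, 6↦2, 7↦3, 8↦5, 9↦3, 10↦3]  zeros at y ∈ {0, 1, 3}
  x = 4: [0↦6, 1↦9, 2↦3, 3↦5, 4↦10, 5↦2, 6↦9, 7↦4, 8↦4, 9↦4, 10↦10]  zeros at y ∈ ∅
  x = 5: [0↦8, 1↦7, 2↦1, 3↦7, 4↦9, 5↦2, 6↦3, 7↦7, 8↦9, 9↦4, 10↦9]  zeros at y ∈ ∅
  x = 6: [0↦6, 1↦5, 2↦3, 3↦6, 4↦9, 5↦7, 6↦6, 7↦1, 8↦9, 9↦3, 10↦0]  zeros at y ∈ {10}
  x = 7: [0↦0, 1↦3, 2↦9, 3↦2, 4↦10, 5↦6, 6↦7, 7↦8, 8↦4, 9↦1, 10↦5]  zeros at y ∈ {0}
  x = 8: [0↦1, 1↦1, 2↦8, 3↦6, 4↦1, 5↦10, 6↦6, 7↦6, 8↦5, 9↦9, 10↦2]  zeros at y ∈ ∅
  x = 9: [0↦9, 1↦10, 2↦0, 3↦7, 4↦4, 5↦8, 6↦3, 7↦6, 8↦1, 9↦5, 10↦2]  zeros at y ∈ {2}
  x = 10: [0↦2, 1↦8, 2↦7, 3↦5, 4↦8, 5↦0, 6↦9, 7↦8, 8↦3, 9↦0, 10↦5]  zeros at y ∈ {5, 9}
Collecting zeros: affine points = {(0, 3), (0, 8), (0, 10), (1, 2), (3, 0), (3, 1), (3, 3), (6, 10), (7, 0), (9, 2), (10, 5), (10, 9)}.
Total count |C(F_11)_aff| = 12.


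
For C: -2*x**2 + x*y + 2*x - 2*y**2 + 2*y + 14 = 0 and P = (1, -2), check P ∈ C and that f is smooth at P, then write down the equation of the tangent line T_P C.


Tangent line at P: -4*x + 11*y + 26 = 0.

Step 1: f(1, -2) = 0, so P lies on C.
Step 2: partial derivatives
  f_x(x, y) = -4*x + y + 2, f_y(x, y) = x - 4*y + 2.
  f_x(P) = -4, f_y(P) = 11 (gradient nonzero, so P is smooth).
Step 3: tangent line at P: -4·(x − 1) + 11·(y − -2) = 0.
Expanding: -4*x + 11*y + 26 = 0.


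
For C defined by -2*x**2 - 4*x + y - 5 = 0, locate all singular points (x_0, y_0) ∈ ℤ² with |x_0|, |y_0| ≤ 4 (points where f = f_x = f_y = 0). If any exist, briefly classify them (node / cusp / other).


No singular points in the scanned grid; C is smooth there.

Compute partial derivatives:
  f_x = -4*x - 4.
  f_y = 1.
f_y = 1 is a nonzero constant, so f_y never vanishes: no point (x, y) can satisfy f = f_x = f_y = 0. In particular no (x, y) ∈ {−4, ..., 4}² is singular; the curve is smooth.


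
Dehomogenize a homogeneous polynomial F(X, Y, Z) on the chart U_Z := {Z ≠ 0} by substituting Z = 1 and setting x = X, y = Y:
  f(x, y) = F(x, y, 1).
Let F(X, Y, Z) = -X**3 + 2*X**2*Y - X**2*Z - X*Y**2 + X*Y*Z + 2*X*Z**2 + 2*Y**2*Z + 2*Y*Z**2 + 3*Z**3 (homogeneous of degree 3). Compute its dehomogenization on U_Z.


f(x, y) = -x**3 + 2*x**2*y - x**2 - x*y**2 + x*y + 2*x + 2*y**2 + 2*y + 3

On U_Z we set Z = 1. Each monomial c·X^i·Y^j·Z^k in F becomes c·x^i·y^j·1^k = c·x^i·y^j.
Substituting Z = 1: F(X, Y, 1) = -x**3 + 2*x**2*y - x**2 - x*y**2 + x*y + 2*x + 2*y**2 + 2*y + 3.
Note: deg(f) ≤ deg(F) = 3; strict inequality happens when F is divisible by Z (lost terms).


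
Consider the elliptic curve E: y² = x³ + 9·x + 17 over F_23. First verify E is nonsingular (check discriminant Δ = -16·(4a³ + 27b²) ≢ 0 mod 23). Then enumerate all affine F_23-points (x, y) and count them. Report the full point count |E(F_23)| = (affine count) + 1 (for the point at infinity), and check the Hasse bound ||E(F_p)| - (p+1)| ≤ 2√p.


Affine points = {(1, 2), (1, 21), (3, 5), (3, 18), (4, 5), (4, 18), (5, 7), (5, 16), (7, 3), (7, 20), (8, 7), (8, 16), (10, 7), (10, 16), (12, 6), (12, 17), (13, 10), (13, 13), (14, 9), (14, 14), (15, 10), (15, 13), (16, 5), (16, 18), (17, 0), (18, 10), (18, 13), (19, 3), (19, 20), (20, 3), (20, 20)}; affine count = 31; |E(F_23)| = 32.

Discriminant check: Δ ∝ 4a³ + 27b² = 4·9³ + 27·17² = 4·729 + 27·289 ≡ 1 (mod 23). Nonzero ⇒ E is nonsingular.
For each x ∈ F_23, compute rhs = x³ + 9·x + 17 mod 23, then count y ∈ F_23 with y² ≡ rhs.
  x = 0: rhs = 17, matching y values: none (0 points).
  x = 1: rhs = 4, matching y values: 2, 21 (2 points).
  x = 2: rhs = 20, matching y values: none (0 points).
  x = 3: rhs = 2, matching y values: 5, 18 (2 points).
  x = 4: rhs = 2, matching y values: 5, 18 (2 points).
  x = 5: rhs = 3, matching y values: 7, 16 (2 points).
  x = 6: rhs = 11, matching y values: none (0 points).
  x = 7: rhs = 9, matching y values: 3, 20 (2 points).
  x = 8: rhs = 3, matching y values: 7, 16 (2 points).
  x = 9: rhs = 22, matching y values: none (0 points).
  x = 10: rhs = 3, matching y values: 7, 16 (2 points).
  x = 11: rhs = 21, matching y values: none (0 points).
  x = 12: rhs = 13, matching y values: 6, 17 (2 points).
  x = 13: rhs = 8, matching y values: 10, 13 (2 points).
  x = 14: rhs = 12, matching y values: 9, 14 (2 points).
  x = 15: rhs = 8, matching y values: 10, 13 (2 points).
  x = 16: rhs = 2, matching y values: 5, 18 (2 points).
  x = 17: rhs = 0, matching y values: 0 (1 points).
  x = 18: rhs = 8, matching y values: 10, 13 (2 points).
  x = 19: rhs = 9, matching y values: 3, 20 (2 points).
  x = 20: rhs = 9, matching y values: 3, 20 (2 points).
  x = 21: rhs = 14, matching y values: none (0 points).
  x = 22: rhs = 7, matching y values: none (0 points).
Total affine count: 31.
Full point count |E(F_23)| = 31 + 1 = 32.
Hasse bound: |32 − (23+1)| = |8| = 8 ≤ 2√23 ≈ 9.5917 ✓.


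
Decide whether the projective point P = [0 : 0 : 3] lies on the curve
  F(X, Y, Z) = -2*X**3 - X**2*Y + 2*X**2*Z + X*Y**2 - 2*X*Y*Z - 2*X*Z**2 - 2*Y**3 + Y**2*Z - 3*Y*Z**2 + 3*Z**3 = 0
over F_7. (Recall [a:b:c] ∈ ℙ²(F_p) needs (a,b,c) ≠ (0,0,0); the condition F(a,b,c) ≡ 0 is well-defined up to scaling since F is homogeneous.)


F(0,0,3) ≡ 4 (mod 7); P is NOT on the curve.

Evaluate F(0, 0, 3) term-by-term (mod 7).
  -2*X**3 ↦ -2·0·1·1 = 0
  -X**2*Y ↦ -1·0·0·1 = 0
  2*X**2*Z ↦ 2·0·1·3 = 0
  X*Y**2 ↦ 1·0·0·1 = 0
  -2*X*Y*Z ↦ -2·0·0·3 = 0
  -2*X*Z**2 ↦ -2·0·1·9 = 0
  -2*Y**3 ↦ -2·1·0·1 = 0
  Y**2*Z ↦ 1·1·0·3 = 0
  -3*Y*Z**2 ↦ -3·1·0·9 = 0
  3*Z**3 ↦ 3·1·1·27 = 81
Sum: F(0, 0, 3) = (0) + (0) + (0) + (0) + (0) + (0) + (0) + (0) + (0) + (81) = 81.
Reducing mod 7: 81 ≡ 4 (mod 7).
Since F(a, b, c) ≡ 4 ≠ 0 (mod 7), P does NOT lie on the curve.


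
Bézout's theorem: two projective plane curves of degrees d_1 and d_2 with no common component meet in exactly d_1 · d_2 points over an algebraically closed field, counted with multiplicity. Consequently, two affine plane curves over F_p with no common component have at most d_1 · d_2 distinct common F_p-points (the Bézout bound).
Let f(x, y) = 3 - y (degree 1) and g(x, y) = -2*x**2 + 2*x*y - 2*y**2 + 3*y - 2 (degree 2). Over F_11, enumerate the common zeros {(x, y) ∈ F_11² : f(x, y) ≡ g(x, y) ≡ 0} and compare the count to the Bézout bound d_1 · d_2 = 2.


Common zeros: {(0, 3), (3, 3)}; count = 2; Bézout bound = 2.

deg(f) = 1, deg(g) = 2, so Bézout bound = 2.
Scan x ∈ F_11. For each x, list the y ∈ F_11 with f(x, y) ≡ 0 and those with g(x, y) ≡ 0 (mod 11); the common zeros in that column are the intersection.
  x = 0: f ≡ 0 at y ∈ {3}; g ≡ 0 at y ∈ {3, 4}; common: {3}.
  x = 1: f ≡ 0 at y ∈ {3}; g ≡ 0 at y ∈ {9, 10}; common: ∅.
  x = 2: f ≡ 0 at y ∈ {3}; g ≡ 0 at y ∈ ∅; common: ∅.
  x = 3: f ≡ 0 at y ∈ {3}; g ≡ 0 at y ∈ {3, 7}; common: {3}.
  x = 4: f ≡ 0 at y ∈ {3}; g ≡ 0 at y ∈ {4, 7}; common: ∅.
  x = 5: f ≡ 0 at y ∈ {3}; g ≡ 0 at y ∈ ∅; common: ∅.
  x = 6: f ≡ 0 at y ∈ {3}; g ≡ 0 at y ∈ ∅; common: ∅.
  x = 7: f ≡ 0 at y ∈ {3}; g ≡ 0 at y ∈ ∅; common: ∅.
  x = 8: f ≡ 0 at y ∈ {3}; g ≡ 0 at y ∈ {6, 9}; common: ∅.
  x = 9: f ≡ 0 at y ∈ {3}; g ≡ 0 at y ∈ {6, 10}; common: ∅.
  x = 10: f ≡ 0 at y ∈ {3}; g ≡ 0 at y ∈ ∅; common: ∅.
Collecting: common zeros = {(0, 3), (3, 3)}, so the count is 2.
Comparison with the Bézout bound: 2 ≤ 2 = deg(f)·deg(g), as expected for curves with no common component (the bound is attained).


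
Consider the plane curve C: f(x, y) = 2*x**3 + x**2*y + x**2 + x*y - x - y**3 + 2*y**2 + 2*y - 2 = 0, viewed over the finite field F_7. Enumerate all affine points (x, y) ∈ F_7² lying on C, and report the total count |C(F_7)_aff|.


Affine F_7-points: {(1, 0), (3, 3), (4, 1), (4, 2), (4, 6), (5, 1), (5, 4)}; count = 7.

For each of the 49 pairs (x, y) ∈ F_7², evaluate f(x, y) mod 7. Record the zeros.
  x = 0: [0↦5, 1↦1, 2↦2, 3↦2, 4↦2, 5↦3, 6↦6]  zeros at y ∈ ∅
  x = 1: [0↦0, 1↦5, 2↦1, 3↦3, 4↦5, 5↦1, 6↦6]  zeros at y ∈ {0}
  x = 2: [0↦2, 1↦4, 2↦4, 3↦3, 4↦2, 5↦2, 6↦4]  zeros at y ∈ ∅
  x = 3: [0↦2, 1↦3, 2↦2, 3↦0, 4↦5, 5↦4, 6↦5]  zeros at y ∈ {3}
  x = 4: [0↦5, 1↦0, 2↦0, 3↦6, 4↦5, 5↦5, 6↦0]  zeros at y ∈ {1, 2, 6}
  x = 5: [0↦2, 1↦0, 2↦3, 3↦5, 4↦0, 5↦3, 6↦1]  zeros at y ∈ {1, 4}
  x = 6: [0↦5, 1↦1, 2↦2, 3↦2, 4↦2, 5↦3, 6↦6]  zeros at y ∈ ∅
Collecting zeros: affine points = {(1, 0), (3, 3), (4, 1), (4, 2), (4, 6), (5, 1), (5, 4)}.
Total count |C(F_7)_aff| = 7.


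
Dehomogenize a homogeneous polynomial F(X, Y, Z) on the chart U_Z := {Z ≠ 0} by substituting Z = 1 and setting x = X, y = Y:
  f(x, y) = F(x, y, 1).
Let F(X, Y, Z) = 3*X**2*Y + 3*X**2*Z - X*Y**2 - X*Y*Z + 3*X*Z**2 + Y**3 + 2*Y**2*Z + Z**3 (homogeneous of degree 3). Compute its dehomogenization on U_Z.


f(x, y) = 3*x**2*y + 3*x**2 - x*y**2 - x*y + 3*x + y**3 + 2*y**2 + 1

On U_Z we set Z = 1. Each monomial c·X^i·Y^j·Z^k in F becomes c·x^i·y^j·1^k = c·x^i·y^j.
Substituting Z = 1: F(X, Y, 1) = 3*x**2*y + 3*x**2 - x*y**2 - x*y + 3*x + y**3 + 2*y**2 + 1.
Note: deg(f) ≤ deg(F) = 3; strict inequality happens when F is divisible by Z (lost terms).


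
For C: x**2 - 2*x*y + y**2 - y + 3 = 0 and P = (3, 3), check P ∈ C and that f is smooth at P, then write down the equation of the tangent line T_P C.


Tangent line at P: 3 - y = 0.

Step 1: f(3, 3) = 0, so P lies on C.
Step 2: partial derivatives
  f_x(x, y) = 2*x - 2*y, f_y(x, y) = -2*x + 2*y - 1.
  f_x(P) = 0, f_y(P) = -1 (gradient nonzero, so P is smooth).
Step 3: tangent line at P: 0·(x − 3) + -1·(y − 3) = 0.
Expanding: 3 - y = 0.


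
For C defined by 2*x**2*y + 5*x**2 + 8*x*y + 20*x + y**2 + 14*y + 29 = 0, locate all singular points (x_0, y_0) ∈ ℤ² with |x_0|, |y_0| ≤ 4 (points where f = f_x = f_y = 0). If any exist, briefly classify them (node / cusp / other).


Singular points: {(-2, -3)}; classification: node.

Compute partial derivatives:
  f_x = 4*x*y + 10*x + 8*y + 20.
  f_y = 2*x**2 + 8*x + 2*y + 14.
Scan x_0 ∈ {−4, ..., 4}. For each x_0, f_y(x_0, y) is a polynomial in y; find its integer roots y ∈ {−4, ..., 4}, then test f_x and f at those candidates.
  x = -4: f_y(-4, y) = 2*y + 14; no integer root y with |y| ≤ 4.
  x = -3: f_y(-3, y) = 2*y + 8; vanishes at y ∈ {-4}. (-3, -4): f_x = 6 ≠ 0.
  x = -2: f_y(-2, y) = 2*y + 6; vanishes at y ∈ {-3}. (-2, -3): f_x = 0, f = 0 — SINGULAR.
  x = -1: f_y(-1, y) = 2*y + 8; vanishes at y ∈ {-4}. (-1, -4): f_x = -6 ≠ 0.
  x = 0: f_y(0, y) = 2*y + 14; no integer root y with |y| ≤ 4.
  x = 1: f_y(1, y) = 2*y + 24; no integer root y with |y| ≤ 4.
  x = 2: f_y(2, y) = 2*y + 38; no integer root y with |y| ≤ 4.
  x = 3: f_y(3, y) = 2*y + 56; no integer root y with |y| ≤ 4.
  x = 4: f_y(4, y) = 2*y + 78; no integer root y with |y| ≤ 4.
Only singular point on the grid: (-2, -3).
Classify: substitute x = -2 + u, y = -3 + v and expand: f = 2*u**2*v - u**2 + v**2.
No constant or linear terms (consistent with a singular point). Quadratic part: -u**2 + v**2. Cubic part: 2*u**2*v.
The quadratic part v**2 - u**2 = (v − u)(v + u) splits into two distinct linear factors, so there are two distinct tangent lines y − -3 = ±(x − -2) — this is a node (ordinary double point).
Classification: node.


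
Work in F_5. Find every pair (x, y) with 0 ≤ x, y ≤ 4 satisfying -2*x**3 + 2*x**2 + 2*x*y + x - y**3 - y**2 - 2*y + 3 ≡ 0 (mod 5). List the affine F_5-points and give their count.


Affine F_5-points: {(0, 4), (2, 4), (3, 0), (4, 1), (4, 4)}; count = 5.

For each of the 25 pairs (x, y) ∈ F_5², evaluate f(x, y) mod 5. Record the zeros.
  x = 0: [0↦3, 1↦4, 2↦2, 3↦1, 4↦0]  zeros at y ∈ {4}
  x = 1: [0↦4, 1↦2, 2↦2, 3↦3, 4↦4]  zeros at y ∈ ∅
  x = 2: [0↦2, 1↦2, 2↦4, 3↦2, 4↦0]  zeros at y ∈ {4}
  x = 3: [0↦0, 1↦2, 2↦1, 3↦1, 4↦1]  zeros at y ∈ {0}
  x = 4: [0↦1, 1↦0, 2↦1, 3↦3, 4↦0]  zeros at y ∈ {1, 4}
Collecting zeros: affine points = {(0, 4), (2, 4), (3, 0), (4, 1), (4, 4)}.
Total count |C(F_5)_aff| = 5.
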